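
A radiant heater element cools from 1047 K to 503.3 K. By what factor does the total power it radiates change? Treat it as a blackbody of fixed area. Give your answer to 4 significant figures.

P ∝ T⁴, so P₂/P₁ = (T₂/T₁)⁴ = (503.3/1047)⁴ = (0.480707)⁴ = 0.05340.

P₂/P₁ ≈ 0.05340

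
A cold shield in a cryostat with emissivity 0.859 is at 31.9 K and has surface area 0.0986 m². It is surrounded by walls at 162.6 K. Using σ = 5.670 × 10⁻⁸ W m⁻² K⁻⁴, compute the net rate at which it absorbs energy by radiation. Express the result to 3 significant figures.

Net gain ≈ 3.35 W

Area A = 0.0986 m².
Net radiated power P_net = εσA(T⁴ − T₀⁴) = 0.859×5.670×10⁻⁸×0.0986×(31.9⁴ − 162.6⁴).
T⁴ − T₀⁴ = 1.03553×10⁶ − 6.99008×10⁸ = -6.97972×10⁸ K⁴, so P_net = -3.35 W — negative, meaning a net gain of 3.35 W.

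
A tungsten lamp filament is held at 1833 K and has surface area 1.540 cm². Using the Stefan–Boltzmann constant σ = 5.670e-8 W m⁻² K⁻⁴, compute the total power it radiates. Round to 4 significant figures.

P ≈ 98.57 W

Area A = 1.540 cm² = 1.540×10⁻⁴ m².
P = σAT⁴ = 5.670×10⁻⁸ × 1.540×10⁻⁴ × (1833)⁴ = 98.57 W.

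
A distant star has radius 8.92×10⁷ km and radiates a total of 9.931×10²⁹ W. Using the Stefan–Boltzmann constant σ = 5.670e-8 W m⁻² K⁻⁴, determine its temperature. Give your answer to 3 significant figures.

Surface area A = 4πR² = 4π(8.92×10¹⁰ m)² = 9.99861×10²² m².
P = σAT⁴ ⇒ T = (P/(σA))^(1/4) = (9.931×10²⁹/(5.670×10⁻⁸×9.99861×10²²))^(1/4) = 3.64×10³ K.

T ≈ 3.64×10³ K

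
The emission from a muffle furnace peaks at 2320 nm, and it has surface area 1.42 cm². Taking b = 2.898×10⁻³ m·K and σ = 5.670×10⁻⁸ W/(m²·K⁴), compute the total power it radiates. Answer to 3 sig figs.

P ≈ 19.6 W

Wien's law: T = b/λ_max = 2.898×10⁻³/2.320×10⁻⁶ = 1249.14 K.
Area A = 1.42 cm² = 1.42×10⁻⁴ m².
Then P = σAT⁴ = 5.670×10⁻⁸×1.42×10⁻⁴×(1249.14)⁴ = 19.6 W.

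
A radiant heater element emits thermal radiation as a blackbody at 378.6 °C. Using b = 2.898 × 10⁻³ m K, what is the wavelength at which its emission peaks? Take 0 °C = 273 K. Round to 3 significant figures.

λ_max ≈ 4.45 μm

T = 378.6 °C + 273 = 651.6 K.
Wien's displacement law: λ_max = b/T = (2.898×10⁻³ m·K)/(651.6 K) = 4.448×10⁻⁶ m.
That is 4.45 μm, in the infrared range.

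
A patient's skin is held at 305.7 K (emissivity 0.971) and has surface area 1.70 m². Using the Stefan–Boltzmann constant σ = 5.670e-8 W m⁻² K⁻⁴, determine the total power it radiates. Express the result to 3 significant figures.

Area A = 1.70 m².
P = εσAT⁴ = 0.971 × 5.670×10⁻⁸ × 1.70 × (305.7)⁴ = 817 W.

P ≈ 817 W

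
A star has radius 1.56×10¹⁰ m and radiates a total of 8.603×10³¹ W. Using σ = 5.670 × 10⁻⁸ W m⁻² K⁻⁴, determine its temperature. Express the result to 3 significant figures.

T ≈ 2.65×10⁴ K

Surface area A = 4πR² = 4π(1.56×10¹⁰ m)² = 3.05815×10²¹ m².
P = σAT⁴ ⇒ T = (P/(σA))^(1/4) = (8.603×10³¹/(5.670×10⁻⁸×3.05815×10²¹))^(1/4) = 2.65×10⁴ K.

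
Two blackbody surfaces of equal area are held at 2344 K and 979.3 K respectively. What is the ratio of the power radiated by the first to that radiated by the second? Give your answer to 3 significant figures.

P₁/P₂ ≈ 32.8

With equal areas, P₁/P₂ = (T₁/T₂)⁴ = (2344/979.3)⁴ = 32.8.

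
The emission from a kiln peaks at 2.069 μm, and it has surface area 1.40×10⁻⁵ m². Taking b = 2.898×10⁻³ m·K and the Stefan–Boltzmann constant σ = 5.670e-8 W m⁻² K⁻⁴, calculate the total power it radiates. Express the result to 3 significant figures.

Wien's law: T = b/λ_max = 2.898×10⁻³/2.069×10⁻⁶ = 1400.68 K.
Area A = 1.40×10⁻⁵ m².
Then P = σAT⁴ = 5.670×10⁻⁸×1.40×10⁻⁵×(1400.68)⁴ = 3.06 W.

P ≈ 3.06 W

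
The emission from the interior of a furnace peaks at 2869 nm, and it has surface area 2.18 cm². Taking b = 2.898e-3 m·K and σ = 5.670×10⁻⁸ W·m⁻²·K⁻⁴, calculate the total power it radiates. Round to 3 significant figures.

Wien's law: T = b/λ_max = 2.898×10⁻³/2.869×10⁻⁶ = 1010.11 K.
Area A = 2.18 cm² = 2.18×10⁻⁴ m².
Then P = σAT⁴ = 5.670×10⁻⁸×2.18×10⁻⁴×(1010.11)⁴ = 12.9 W.

P ≈ 12.9 W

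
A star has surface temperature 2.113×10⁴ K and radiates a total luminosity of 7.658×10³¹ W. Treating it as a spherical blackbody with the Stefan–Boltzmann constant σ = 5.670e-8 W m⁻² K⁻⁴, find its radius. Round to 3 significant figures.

L = 4πR²σT⁴ ⇒ R = √(L/(4πσT⁴)).
σT⁴ = 1.13027×10¹⁰ W/m², so R = √(7.658×10³¹/(4π×1.13027×10¹⁰)) = 2.32×10¹⁰ m.

R ≈ 2.32×10¹⁰ m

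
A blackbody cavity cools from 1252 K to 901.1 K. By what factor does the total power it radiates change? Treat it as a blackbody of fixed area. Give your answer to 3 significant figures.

P₂/P₁ ≈ 0.268

P ∝ T⁴, so P₂/P₁ = (T₂/T₁)⁴ = (901.1/1252)⁴ = (0.719728)⁴ = 0.268.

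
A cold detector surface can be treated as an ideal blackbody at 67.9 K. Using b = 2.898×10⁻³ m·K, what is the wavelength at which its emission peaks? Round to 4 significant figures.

λ_max ≈ 42.68 μm

Wien's displacement law: λ_max = b/T = (2.898×10⁻³ m·K)/(67.9 K) = 4.2680×10⁻⁵ m.
That is 42.68 μm, in the infrared range.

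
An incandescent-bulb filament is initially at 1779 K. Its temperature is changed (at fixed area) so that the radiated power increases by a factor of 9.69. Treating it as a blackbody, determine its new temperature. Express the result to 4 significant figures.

T₂ ≈ 3139 K

P ∝ T⁴, so T₂/T₁ = (P₂/P₁)^(1/4) = (9.69)^(1/4) = 1.76433.
T₂ = 1779 × 1.76433 = 3139 K.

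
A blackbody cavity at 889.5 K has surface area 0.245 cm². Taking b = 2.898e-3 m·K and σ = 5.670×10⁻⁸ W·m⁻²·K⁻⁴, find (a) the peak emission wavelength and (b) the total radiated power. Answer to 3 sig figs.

(a) λ_max = b/T = 2.898×10⁻³/889.5 = 3.258×10⁻⁶ m = 3.26 μm.
Area A = 0.245 cm² = 2.45×10⁻⁵ m².
(b) P = σAT⁴ = 5.670×10⁻⁸×2.45×10⁻⁵×(889.5)⁴ = 0.870 W.

λ_max ≈ 3.26 μm; P ≈ 0.870 W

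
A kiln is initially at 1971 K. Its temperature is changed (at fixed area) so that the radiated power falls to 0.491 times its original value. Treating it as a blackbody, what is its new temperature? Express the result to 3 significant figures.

T₂ ≈ 1.65×10³ K

P ∝ T⁴, so T₂/T₁ = (P₂/P₁)^(1/4) = (0.491)^(1/4) = 0.837087.
T₂ = 1971 × 0.837087 = 1.65×10³ K.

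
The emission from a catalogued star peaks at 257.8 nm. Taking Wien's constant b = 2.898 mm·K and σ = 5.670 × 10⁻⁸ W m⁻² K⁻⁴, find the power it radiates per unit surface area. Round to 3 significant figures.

I ≈ 9.05×10⁸ W/m²

Wien's law: T = b/λ_max = 2.898×10⁻³/2.578×10⁻⁷ = 11241.3 K.
Then I = σT⁴ = 5.670×10⁻⁸×(11241.3)⁴ = 9.05×10⁸ W/m².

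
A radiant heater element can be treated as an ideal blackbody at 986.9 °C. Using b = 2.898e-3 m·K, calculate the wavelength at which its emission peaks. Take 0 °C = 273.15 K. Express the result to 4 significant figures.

λ_max ≈ 2.300 μm

T = 986.9 °C + 273.15 = 1260.05 K.
Wien's displacement law: λ_max = b/T = (2.898×10⁻³ m·K)/(1260.05 K) = 2.2999×10⁻⁶ m.
That is 2.300 μm, in the infrared range.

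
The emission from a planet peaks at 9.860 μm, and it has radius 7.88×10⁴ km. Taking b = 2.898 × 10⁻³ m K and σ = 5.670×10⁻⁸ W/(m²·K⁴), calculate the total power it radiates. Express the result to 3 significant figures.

P ≈ 3.30×10¹⁹ W

Wien's law: T = b/λ_max = 2.898×10⁻³/9.860×10⁻⁶ = 293.915 K.
Surface area A = 4πR² = 4π(7.88×10⁷ m)² = 7.80301×10¹⁶ m².
Then P = σAT⁴ = 5.670×10⁻⁸×7.80301×10¹⁶×(293.915)⁴ = 3.30×10¹⁹ W.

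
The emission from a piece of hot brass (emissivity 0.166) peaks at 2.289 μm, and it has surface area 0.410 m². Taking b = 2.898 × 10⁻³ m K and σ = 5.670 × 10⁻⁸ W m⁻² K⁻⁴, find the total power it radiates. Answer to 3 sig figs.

Wien's law: T = b/λ_max = 2.898×10⁻³/2.289×10⁻⁶ = 1266.06 K.
Area A = 0.410 m².
Then P = εσAT⁴ = 0.166×5.670×10⁻⁸×0.410×(1266.06)⁴ = 9.91×10³ W.

P ≈ 9.91×10³ W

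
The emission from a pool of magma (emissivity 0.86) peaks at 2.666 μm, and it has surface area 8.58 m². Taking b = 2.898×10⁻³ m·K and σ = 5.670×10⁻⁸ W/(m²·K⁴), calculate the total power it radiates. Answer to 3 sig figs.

Wien's law: T = b/λ_max = 2.898×10⁻³/2.666×10⁻⁶ = 1087.02 K.
Area A = 8.58 m².
Then P = εσAT⁴ = 0.86×5.670×10⁻⁸×8.58×(1087.02)⁴ = 5.84×10⁵ W.

P ≈ 5.84×10⁵ W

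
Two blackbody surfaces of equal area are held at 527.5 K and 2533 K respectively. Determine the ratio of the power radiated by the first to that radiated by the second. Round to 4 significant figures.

P₁/P₂ ≈ 1.881×10⁻³

With equal areas, P₁/P₂ = (T₁/T₂)⁴ = (527.5/2533)⁴ = 1.881×10⁻³.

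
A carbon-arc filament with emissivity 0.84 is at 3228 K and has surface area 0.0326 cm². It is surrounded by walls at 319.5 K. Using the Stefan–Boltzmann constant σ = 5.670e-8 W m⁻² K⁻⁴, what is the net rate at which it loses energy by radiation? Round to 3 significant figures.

Area A = 0.0326 cm² = 3.26×10⁻⁶ m².
Net radiated power P_net = εσA(T⁴ − T₀⁴) = 0.84×5.670×10⁻⁸×3.26×10⁻⁶×(3228⁴ − 319.5⁴).
T⁴ − T₀⁴ = 1.08576×10¹⁴ − 1.04204×10¹⁰ = 1.08566×10¹⁴ K⁴, so P_net = 16.9 W.

Net loss ≈ 16.9 W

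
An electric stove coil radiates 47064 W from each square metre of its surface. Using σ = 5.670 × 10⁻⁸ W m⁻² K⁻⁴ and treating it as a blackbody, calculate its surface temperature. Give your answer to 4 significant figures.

T ≈ 954.5 K

I = σT⁴, so T = (I/σ)^(1/4) = (47064/(5.670×10⁻⁸))^(1/4) = 954.5 K.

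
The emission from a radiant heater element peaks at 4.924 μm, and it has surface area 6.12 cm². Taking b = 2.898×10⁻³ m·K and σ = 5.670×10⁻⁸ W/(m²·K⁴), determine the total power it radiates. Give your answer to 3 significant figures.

P ≈ 4.16 W

Wien's law: T = b/λ_max = 2.898×10⁻³/4.924×10⁻⁶ = 588.546 K.
Area A = 6.12 cm² = 6.12×10⁻⁴ m².
Then P = σAT⁴ = 5.670×10⁻⁸×6.12×10⁻⁴×(588.546)⁴ = 4.16 W.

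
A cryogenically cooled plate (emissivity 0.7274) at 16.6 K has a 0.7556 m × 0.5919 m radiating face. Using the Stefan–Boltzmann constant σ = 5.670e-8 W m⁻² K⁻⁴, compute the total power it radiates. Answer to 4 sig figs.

Area A = 0.7556 × 0.5919 = 0.44724 m².
P = εσAT⁴ = 0.7274 × 5.670×10⁻⁸ × 0.44724 × (16.6)⁴ = 1.401×10⁻³ W.

P ≈ 1.401×10⁻³ W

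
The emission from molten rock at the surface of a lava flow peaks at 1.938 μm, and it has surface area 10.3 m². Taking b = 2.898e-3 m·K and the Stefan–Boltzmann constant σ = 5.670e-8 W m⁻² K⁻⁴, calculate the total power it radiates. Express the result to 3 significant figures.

Wien's law: T = b/λ_max = 2.898×10⁻³/1.938×10⁻⁶ = 1495.36 K.
Area A = 10.3 m².
Then P = σAT⁴ = 5.670×10⁻⁸×10.3×(1495.36)⁴ = 2.92×10⁶ W.

P ≈ 2.92×10⁶ W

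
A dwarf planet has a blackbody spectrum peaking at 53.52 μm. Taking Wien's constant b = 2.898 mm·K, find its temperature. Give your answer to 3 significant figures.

Wien's law gives T = b/λ_max = (2.898×10⁻³ m·K)/(5.352×10⁻⁵ m) = 54.1 K.

T ≈ 54.1 K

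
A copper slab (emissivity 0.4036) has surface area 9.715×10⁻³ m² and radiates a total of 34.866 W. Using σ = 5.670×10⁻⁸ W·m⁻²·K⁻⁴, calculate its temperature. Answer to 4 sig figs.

Area A = 9.715×10⁻³ m².
P = εσAT⁴ ⇒ T = (P/(εσA))^(1/4) = (34.866/(0.4036×5.670×10⁻⁸×9.715×10⁻³))^(1/4) = 629.3 K.

T ≈ 629.3 K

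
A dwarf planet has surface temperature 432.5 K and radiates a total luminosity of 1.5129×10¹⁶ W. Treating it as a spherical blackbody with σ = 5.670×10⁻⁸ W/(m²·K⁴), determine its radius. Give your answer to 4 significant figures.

L = 4πR²σT⁴ ⇒ R = √(L/(4πσT⁴)).
σT⁴ = 1983.94 W/m², so R = √(1.5129×10¹⁶/(4π×1983.94)) = 7.790×10⁵ m.

R ≈ 7.790×10⁵ m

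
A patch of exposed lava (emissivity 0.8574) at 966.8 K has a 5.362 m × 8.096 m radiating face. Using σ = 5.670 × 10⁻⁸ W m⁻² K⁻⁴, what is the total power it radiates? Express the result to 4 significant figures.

P ≈ 1.844×10⁶ W

Area A = 5.362 × 8.096 = 43.4108 m².
P = εσAT⁴ = 0.8574 × 5.670×10⁻⁸ × 43.4108 × (966.8)⁴ = 1.844×10⁶ W.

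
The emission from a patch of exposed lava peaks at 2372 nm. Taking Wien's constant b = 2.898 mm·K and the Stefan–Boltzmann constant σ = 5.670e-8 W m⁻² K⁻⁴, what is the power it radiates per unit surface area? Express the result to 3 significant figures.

I ≈ 1.26×10⁵ W/m²

Wien's law: T = b/λ_max = 2.898×10⁻³/2.372×10⁻⁶ = 1221.75 K.
Then I = σT⁴ = 5.670×10⁻⁸×(1221.75)⁴ = 1.26×10⁵ W/m².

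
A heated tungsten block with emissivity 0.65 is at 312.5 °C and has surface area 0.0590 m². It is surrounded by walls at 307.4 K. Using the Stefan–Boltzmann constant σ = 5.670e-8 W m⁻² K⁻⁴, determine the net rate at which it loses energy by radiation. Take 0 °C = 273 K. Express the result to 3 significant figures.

Net loss ≈ 236 W

T = 312.5 °C + 273 = 585.5 K.
Area A = 0.0590 m².
Net radiated power P_net = εσA(T⁴ − T₀⁴) = 0.65×5.670×10⁻⁸×0.0590×(585.5⁴ − 307.4⁴).
T⁴ − T₀⁴ = 1.17519×10¹¹ − 8.92926×10⁹ = 1.08590×10¹¹ K⁴, so P_net = 236 W.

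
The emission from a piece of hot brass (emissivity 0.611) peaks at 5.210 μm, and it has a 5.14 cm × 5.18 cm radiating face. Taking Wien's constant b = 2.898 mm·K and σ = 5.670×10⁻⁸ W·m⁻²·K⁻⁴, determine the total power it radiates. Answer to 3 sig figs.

Wien's law: T = b/λ_max = 2.898×10⁻³/5.210×10⁻⁶ = 556.238 K.
Area A = 0.0514 × 0.0518 = 2.66252×10⁻³ m².
Then P = εσAT⁴ = 0.611×5.670×10⁻⁸×2.66252×10⁻³×(556.238)⁴ = 8.83 W.

P ≈ 8.83 W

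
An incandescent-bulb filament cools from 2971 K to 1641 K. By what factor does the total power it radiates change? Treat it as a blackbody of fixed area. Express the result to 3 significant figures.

P₂/P₁ ≈ 0.0931

P ∝ T⁴, so P₂/P₁ = (T₂/T₁)⁴ = (1641/2971)⁴ = (0.552339)⁴ = 0.0931.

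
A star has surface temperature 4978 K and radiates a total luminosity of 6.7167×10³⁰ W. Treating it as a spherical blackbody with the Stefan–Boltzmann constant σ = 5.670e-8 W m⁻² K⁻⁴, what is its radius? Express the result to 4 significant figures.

R ≈ 1.239×10¹¹ m

L = 4πR²σT⁴ ⇒ R = √(L/(4πσT⁴)).
σT⁴ = 3.48179×10⁷ W/m², so R = √(6.7167×10³⁰/(4π×3.48179×10⁷)) = 1.239×10¹¹ m.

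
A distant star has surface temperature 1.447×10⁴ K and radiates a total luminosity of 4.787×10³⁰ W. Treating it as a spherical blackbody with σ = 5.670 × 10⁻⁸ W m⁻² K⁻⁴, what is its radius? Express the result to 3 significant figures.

L = 4πR²σT⁴ ⇒ R = √(L/(4πσT⁴)).
σT⁴ = 2.48575×10⁹ W/m², so R = √(4.787×10³⁰/(4π×2.48575×10⁹)) = 1.24×10¹⁰ m.

R ≈ 1.24×10¹⁰ m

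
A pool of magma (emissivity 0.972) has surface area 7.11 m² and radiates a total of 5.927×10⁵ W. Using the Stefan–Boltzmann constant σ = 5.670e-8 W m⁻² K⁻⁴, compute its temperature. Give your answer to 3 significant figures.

Area A = 7.11 m².
P = εσAT⁴ ⇒ T = (P/(εσA))^(1/4) = (5.927×10⁵/(0.972×5.670×10⁻⁸×7.11))^(1/4) = 1.11×10³ K.

T ≈ 1.11×10³ K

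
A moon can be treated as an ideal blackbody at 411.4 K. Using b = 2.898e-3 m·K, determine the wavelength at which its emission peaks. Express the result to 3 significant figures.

λ_max ≈ 7.04 μm

Wien's displacement law: λ_max = b/T = (2.898×10⁻³ m·K)/(411.4 K) = 7.044×10⁻⁶ m.
That is 7.04 μm, in the infrared range.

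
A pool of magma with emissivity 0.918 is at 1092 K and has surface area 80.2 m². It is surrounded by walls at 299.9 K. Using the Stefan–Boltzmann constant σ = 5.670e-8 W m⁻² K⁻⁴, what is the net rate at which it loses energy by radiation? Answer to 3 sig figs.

Area A = 80.2 m².
Net radiated power P_net = εσA(T⁴ − T₀⁴) = 0.918×5.670×10⁻⁸×80.2×(1092⁴ − 299.9⁴).
T⁴ − T₀⁴ = 1.42197×10¹² − 8.08921×10⁹ = 1.41388×10¹² K⁴, so P_net = 5.90×10⁶ W.

Net loss ≈ 5.90×10⁶ W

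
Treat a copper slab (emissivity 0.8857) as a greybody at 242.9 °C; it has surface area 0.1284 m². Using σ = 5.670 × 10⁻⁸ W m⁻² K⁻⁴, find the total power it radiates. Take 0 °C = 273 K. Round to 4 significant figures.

P ≈ 456.8 W

T = 242.9 °C + 273 = 515.9 K.
Area A = 0.1284 m².
P = εσAT⁴ = 0.8857 × 5.670×10⁻⁸ × 0.1284 × (515.9)⁴ = 456.8 W.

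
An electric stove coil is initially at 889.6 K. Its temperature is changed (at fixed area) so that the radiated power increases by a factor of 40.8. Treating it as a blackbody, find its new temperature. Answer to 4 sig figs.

P ∝ T⁴, so T₂/T₁ = (P₂/P₁)^(1/4) = (40.8)^(1/4) = 2.52735.
T₂ = 889.6 × 2.52735 = 2248 K.

T₂ ≈ 2248 K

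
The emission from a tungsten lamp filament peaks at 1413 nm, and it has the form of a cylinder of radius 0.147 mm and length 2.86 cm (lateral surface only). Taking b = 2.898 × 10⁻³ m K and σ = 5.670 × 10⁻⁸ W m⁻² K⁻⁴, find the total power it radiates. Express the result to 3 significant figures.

Wien's law: T = b/λ_max = 2.898×10⁻³/1.413×10⁻⁶ = 2050.96 K.
Lateral area A = 2πrL = 2π×1.47×10⁻⁴×0.0286 = 2.64158×10⁻⁵ m².
Then P = σAT⁴ = 5.670×10⁻⁸×2.64158×10⁻⁵×(2050.96)⁴ = 26.5 W.

P ≈ 26.5 W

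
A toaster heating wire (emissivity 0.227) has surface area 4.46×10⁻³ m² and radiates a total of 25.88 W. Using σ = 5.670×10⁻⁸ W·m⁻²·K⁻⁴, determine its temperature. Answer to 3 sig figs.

Area A = 4.46×10⁻³ m².
P = εσAT⁴ ⇒ T = (P/(εσA))^(1/4) = (25.88/(0.227×5.670×10⁻⁸×4.46×10⁻³))^(1/4) = 819 K.

T ≈ 819 K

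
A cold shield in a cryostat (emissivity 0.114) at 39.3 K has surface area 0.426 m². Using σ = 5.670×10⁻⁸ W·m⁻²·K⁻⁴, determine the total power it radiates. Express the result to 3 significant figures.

P ≈ 6.57×10⁻³ W

Area A = 0.426 m².
P = εσAT⁴ = 0.114 × 5.670×10⁻⁸ × 0.426 × (39.3)⁴ = 6.57×10⁻³ W.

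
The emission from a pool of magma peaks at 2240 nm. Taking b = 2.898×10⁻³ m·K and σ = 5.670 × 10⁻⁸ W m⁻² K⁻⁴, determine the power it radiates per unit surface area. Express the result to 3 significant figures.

I ≈ 1.59×10⁵ W/m²

Wien's law: T = b/λ_max = 2.898×10⁻³/2.240×10⁻⁶ = 1293.75 K.
Then I = σT⁴ = 5.670×10⁻⁸×(1293.75)⁴ = 1.59×10⁵ W/m².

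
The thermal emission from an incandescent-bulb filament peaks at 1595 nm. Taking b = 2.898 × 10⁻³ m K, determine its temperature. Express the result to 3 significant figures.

Wien's law gives T = b/λ_max = (2.898×10⁻³ m·K)/(1.595×10⁻⁶ m) = 1.82×10³ K.

T ≈ 1.82×10³ K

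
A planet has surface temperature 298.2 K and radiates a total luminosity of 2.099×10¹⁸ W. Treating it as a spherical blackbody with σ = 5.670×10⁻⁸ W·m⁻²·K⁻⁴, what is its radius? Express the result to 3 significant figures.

R ≈ 1.93×10⁷ m

L = 4πR²σT⁴ ⇒ R = √(L/(4πσT⁴)).
σT⁴ = 448.346 W/m², so R = √(2.099×10¹⁸/(4π×448.346)) = 1.93×10⁷ m.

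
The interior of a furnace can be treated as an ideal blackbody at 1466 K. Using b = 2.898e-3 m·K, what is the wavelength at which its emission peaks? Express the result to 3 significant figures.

Wien's displacement law: λ_max = b/T = (2.898×10⁻³ m·K)/(1466 K) = 1.977×10⁻⁶ m.
That is 1.98×10³ nm, in the infrared range.

λ_max ≈ 1.98×10³ nm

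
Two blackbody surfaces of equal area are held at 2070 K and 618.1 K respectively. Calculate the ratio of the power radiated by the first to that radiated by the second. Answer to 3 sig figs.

P₁/P₂ ≈ 126

With equal areas, P₁/P₂ = (T₁/T₂)⁴ = (2070/618.1)⁴ = 126.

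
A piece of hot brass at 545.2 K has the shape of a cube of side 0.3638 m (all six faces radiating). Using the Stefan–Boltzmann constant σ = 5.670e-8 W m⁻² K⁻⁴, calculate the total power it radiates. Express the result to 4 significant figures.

Area A = 6s² = 6×(0.3638 m)² = 0.794103 m².
P = σAT⁴ = 5.670×10⁻⁸ × 0.794103 × (545.2)⁴ = 3978 W.

P ≈ 3978 W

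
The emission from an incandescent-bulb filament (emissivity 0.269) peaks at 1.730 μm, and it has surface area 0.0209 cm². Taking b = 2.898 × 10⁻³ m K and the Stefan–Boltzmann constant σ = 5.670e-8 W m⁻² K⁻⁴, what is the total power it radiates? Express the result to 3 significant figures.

Wien's law: T = b/λ_max = 2.898×10⁻³/1.730×10⁻⁶ = 1675.14 K.
Area A = 0.0209 cm² = 2.09×10⁻⁶ m².
Then P = εσAT⁴ = 0.269×5.670×10⁻⁸×2.09×10⁻⁶×(1675.14)⁴ = 0.251 W.

P ≈ 0.251 W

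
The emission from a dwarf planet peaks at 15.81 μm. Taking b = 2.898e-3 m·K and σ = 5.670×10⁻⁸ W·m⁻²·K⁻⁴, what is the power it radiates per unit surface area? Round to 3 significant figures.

Wien's law: T = b/λ_max = 2.898×10⁻³/1.581×10⁻⁵ = 183.302 K.
Then I = σT⁴ = 5.670×10⁻⁸×(183.302)⁴ = 64.0 W/m².

I ≈ 64.0 W/m²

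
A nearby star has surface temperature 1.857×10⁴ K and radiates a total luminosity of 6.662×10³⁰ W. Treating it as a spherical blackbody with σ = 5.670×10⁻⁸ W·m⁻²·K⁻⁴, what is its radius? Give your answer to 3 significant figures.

R ≈ 8.87×10⁹ m

L = 4πR²σT⁴ ⇒ R = √(L/(4πσT⁴)).
σT⁴ = 6.74265×10⁹ W/m², so R = √(6.662×10³⁰/(4π×6.74265×10⁹)) = 8.87×10⁹ m.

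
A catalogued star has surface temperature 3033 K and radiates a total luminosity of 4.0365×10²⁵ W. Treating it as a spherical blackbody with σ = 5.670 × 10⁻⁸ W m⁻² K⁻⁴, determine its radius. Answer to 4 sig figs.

L = 4πR²σT⁴ ⇒ R = √(L/(4πσT⁴)).
σT⁴ = 4.79814×10⁶ W/m², so R = √(4.0365×10²⁵/(4π×4.79814×10⁶)) = 8.182×10⁸ m.

R ≈ 8.182×10⁸ m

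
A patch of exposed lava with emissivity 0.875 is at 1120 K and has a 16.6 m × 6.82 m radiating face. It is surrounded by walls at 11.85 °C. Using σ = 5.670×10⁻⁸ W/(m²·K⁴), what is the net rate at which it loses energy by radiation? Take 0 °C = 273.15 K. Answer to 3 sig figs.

Net loss ≈ 8.80×10⁶ W

Surroundings: T = 11.85 °C + 273.15 = 285.00 K.
Area A = 16.6 × 6.82 = 113.212 m².
Net radiated power P_net = εσA(T⁴ − T₀⁴) = 0.875×5.670×10⁻⁸×113.212×(1120⁴ − 285.00⁴).
T⁴ − T₀⁴ = 1.57352×10¹² − 6.59750×10⁹ = 1.56692×10¹² K⁴, so P_net = 8.80×10⁶ W.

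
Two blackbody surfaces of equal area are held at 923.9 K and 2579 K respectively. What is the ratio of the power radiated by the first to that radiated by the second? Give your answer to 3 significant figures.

With equal areas, P₁/P₂ = (T₁/T₂)⁴ = (923.9/2579)⁴ = 0.0165.

P₁/P₂ ≈ 0.0165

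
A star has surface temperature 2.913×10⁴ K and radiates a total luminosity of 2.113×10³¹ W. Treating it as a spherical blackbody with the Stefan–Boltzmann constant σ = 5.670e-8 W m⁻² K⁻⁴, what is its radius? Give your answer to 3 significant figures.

R ≈ 6.42×10⁹ m

L = 4πR²σT⁴ ⇒ R = √(L/(4πσT⁴)).
σT⁴ = 4.08268×10¹⁰ W/m², so R = √(2.113×10³¹/(4π×4.08268×10¹⁰)) = 6.42×10⁹ m.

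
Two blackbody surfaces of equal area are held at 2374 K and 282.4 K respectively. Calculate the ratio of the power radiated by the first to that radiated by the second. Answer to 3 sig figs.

With equal areas, P₁/P₂ = (T₁/T₂)⁴ = (2374/282.4)⁴ = 4.99×10³.

P₁/P₂ ≈ 4.99×10³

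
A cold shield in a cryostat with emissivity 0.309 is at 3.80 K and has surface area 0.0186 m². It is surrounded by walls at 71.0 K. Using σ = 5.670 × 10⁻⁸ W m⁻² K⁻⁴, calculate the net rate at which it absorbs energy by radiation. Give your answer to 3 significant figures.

Area A = 0.0186 m².
Net radiated power P_net = εσA(T⁴ − T₀⁴) = 0.309×5.670×10⁻⁸×0.0186×(3.80⁴ − 71.0⁴).
T⁴ − T₀⁴ = 208.514 − 2.54117×10⁷ = -2.54115×10⁷ K⁴, so P_net = -8.28×10⁻³ W — negative, meaning a net gain of 8.28×10⁻³ W.

Net gain ≈ 8.28×10⁻³ W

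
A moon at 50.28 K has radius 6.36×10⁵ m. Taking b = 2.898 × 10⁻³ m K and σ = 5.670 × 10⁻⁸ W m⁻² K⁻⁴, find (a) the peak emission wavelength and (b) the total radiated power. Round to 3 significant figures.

λ_max ≈ 57.6 μm; P ≈ 1.84×10¹² W

(a) λ_max = b/T = 2.898×10⁻³/50.28 = 5.764×10⁻⁵ m = 57.6 μm.
Surface area A = 4πR² = 4π(6.36×10⁵ m)² = 5.08305×10¹² m².
(b) P = σAT⁴ = 5.670×10⁻⁸×5.08305×10¹²×(50.28)⁴ = 1.84×10¹² W.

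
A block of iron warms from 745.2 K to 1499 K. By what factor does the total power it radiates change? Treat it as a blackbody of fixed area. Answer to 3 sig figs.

P₂/P₁ ≈ 16.4

P ∝ T⁴, so P₂/P₁ = (T₂/T₁)⁴ = (1499/745.2)⁴ = (2.01154)⁴ = 16.4.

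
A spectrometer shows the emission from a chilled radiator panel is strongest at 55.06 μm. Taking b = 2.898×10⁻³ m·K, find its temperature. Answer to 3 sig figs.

Wien's law gives T = b/λ_max = (2.898×10⁻³ m·K)/(5.506×10⁻⁵ m) = 52.6 K.

T ≈ 52.6 K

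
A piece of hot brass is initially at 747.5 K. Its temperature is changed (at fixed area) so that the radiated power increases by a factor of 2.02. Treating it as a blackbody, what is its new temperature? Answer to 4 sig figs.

P ∝ T⁴, so T₂/T₁ = (P₂/P₁)^(1/4) = (2.02)^(1/4) = 1.19217.
T₂ = 747.5 × 1.19217 = 891.1 K.

T₂ ≈ 891.1 K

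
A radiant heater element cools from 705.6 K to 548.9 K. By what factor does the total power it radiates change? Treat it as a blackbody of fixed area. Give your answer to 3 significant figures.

P₂/P₁ ≈ 0.366

P ∝ T⁴, so P₂/P₁ = (T₂/T₁)⁴ = (548.9/705.6)⁴ = (0.777920)⁴ = 0.366.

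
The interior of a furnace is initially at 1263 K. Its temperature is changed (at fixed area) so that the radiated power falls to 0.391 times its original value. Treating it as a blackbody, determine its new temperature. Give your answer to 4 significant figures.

P ∝ T⁴, so T₂/T₁ = (P₂/P₁)^(1/4) = (0.391)^(1/4) = 0.790759.
T₂ = 1263 × 0.790759 = 998.7 K.

T₂ ≈ 998.7 K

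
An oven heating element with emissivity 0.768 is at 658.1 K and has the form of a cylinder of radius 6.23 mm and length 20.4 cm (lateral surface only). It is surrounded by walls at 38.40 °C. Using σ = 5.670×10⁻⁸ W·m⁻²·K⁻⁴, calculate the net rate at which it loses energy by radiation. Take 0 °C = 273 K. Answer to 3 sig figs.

Net loss ≈ 62.0 W

Surroundings: T = 38.40 °C + 273 = 311.40 K.
Lateral area A = 2πrL = 2π×6.23×10⁻³×0.204 = 7.98543×10⁻³ m².
Net radiated power P_net = εσA(T⁴ − T₀⁴) = 0.768×5.670×10⁻⁸×7.98543×10⁻³×(658.1⁴ − 311.40⁴).
T⁴ − T₀⁴ = 1.87572×10¹¹ − 9.40317×10⁹ = 1.78169×10¹¹ K⁴, so P_net = 62.0 W.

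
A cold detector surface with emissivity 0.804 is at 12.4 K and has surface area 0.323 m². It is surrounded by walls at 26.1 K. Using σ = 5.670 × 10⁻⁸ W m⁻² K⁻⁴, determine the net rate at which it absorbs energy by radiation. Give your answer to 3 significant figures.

Area A = 0.323 m².
Net radiated power P_net = εσA(T⁴ − T₀⁴) = 0.804×5.670×10⁻⁸×0.323×(12.4⁴ − 26.1⁴).
T⁴ − T₀⁴ = 23642.1 − 4.64047×10⁵ = -4.40405×10⁵ K⁴, so P_net = -6.48×10⁻³ W — negative, meaning a net gain of 6.48×10⁻³ W.

Net gain ≈ 6.48×10⁻³ W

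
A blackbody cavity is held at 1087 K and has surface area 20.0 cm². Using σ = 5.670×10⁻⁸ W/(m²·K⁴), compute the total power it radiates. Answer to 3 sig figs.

P ≈ 158 W

Area A = 20.0 cm² = 2.00×10⁻³ m².
P = σAT⁴ = 5.670×10⁻⁸ × 2.00×10⁻³ × (1087)⁴ = 158 W.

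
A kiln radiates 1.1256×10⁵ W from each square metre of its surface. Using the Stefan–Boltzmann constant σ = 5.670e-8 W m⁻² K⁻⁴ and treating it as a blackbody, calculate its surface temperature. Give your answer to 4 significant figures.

I = σT⁴, so T = (I/σ)^(1/4) = (1.1256×10⁵/(5.670×10⁻⁸))^(1/4) = 1187 K.

T ≈ 1187 K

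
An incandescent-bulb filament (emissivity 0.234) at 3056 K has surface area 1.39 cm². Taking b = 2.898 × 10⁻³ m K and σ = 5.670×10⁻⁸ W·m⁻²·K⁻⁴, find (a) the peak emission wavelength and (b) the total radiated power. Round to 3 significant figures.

λ_max ≈ 948 nm; P ≈ 161 W

(a) λ_max = b/T = 2.898×10⁻³/3056 = 9.483×10⁻⁷ m = 948 nm.
Area A = 1.39 cm² = 1.39×10⁻⁴ m².
(b) P = εσAT⁴ = 0.234×5.670×10⁻⁸×1.39×10⁻⁴×(3056)⁴ = 161 W.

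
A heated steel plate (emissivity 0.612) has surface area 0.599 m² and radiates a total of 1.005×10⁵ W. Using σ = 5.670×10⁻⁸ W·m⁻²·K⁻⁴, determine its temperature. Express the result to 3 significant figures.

T ≈ 1.48×10³ K

Area A = 0.599 m².
P = εσAT⁴ ⇒ T = (P/(εσA))^(1/4) = (1.005×10⁵/(0.612×5.670×10⁻⁸×0.599))^(1/4) = 1.48×10³ K.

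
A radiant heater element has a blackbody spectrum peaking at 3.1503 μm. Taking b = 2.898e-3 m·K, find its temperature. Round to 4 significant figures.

T ≈ 919.9 K

Wien's law gives T = b/λ_max = (2.898×10⁻³ m·K)/(3.1503×10⁻⁶ m) = 919.9 K.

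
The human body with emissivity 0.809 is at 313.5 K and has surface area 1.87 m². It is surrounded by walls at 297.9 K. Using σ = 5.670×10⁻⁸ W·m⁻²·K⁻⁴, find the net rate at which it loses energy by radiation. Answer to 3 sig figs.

Net loss ≈ 153 W

Area A = 1.87 m².
Net radiated power P_net = εσA(T⁴ − T₀⁴) = 0.809×5.670×10⁻⁸×1.87×(313.5⁴ − 297.9⁴).
T⁴ − T₀⁴ = 9.65940×10⁹ − 7.87557×10⁹ = 1.78383×10⁹ K⁴, so P_net = 153 W.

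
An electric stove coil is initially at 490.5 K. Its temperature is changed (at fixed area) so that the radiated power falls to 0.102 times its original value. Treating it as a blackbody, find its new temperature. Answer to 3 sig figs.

P ∝ T⁴, so T₂/T₁ = (P₂/P₁)^(1/4) = (0.102)^(1/4) = 0.565132.
T₂ = 490.5 × 0.565132 = 277 K.

T₂ ≈ 277 K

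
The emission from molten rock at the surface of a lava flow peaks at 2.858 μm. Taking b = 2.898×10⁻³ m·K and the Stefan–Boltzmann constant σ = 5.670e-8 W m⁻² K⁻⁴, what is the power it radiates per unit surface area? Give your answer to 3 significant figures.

I ≈ 5.99×10⁴ W/m²

Wien's law: T = b/λ_max = 2.898×10⁻³/2.858×10⁻⁶ = 1014.00 K.
Then I = σT⁴ = 5.670×10⁻⁸×(1014.00)⁴ = 5.99×10⁴ W/m².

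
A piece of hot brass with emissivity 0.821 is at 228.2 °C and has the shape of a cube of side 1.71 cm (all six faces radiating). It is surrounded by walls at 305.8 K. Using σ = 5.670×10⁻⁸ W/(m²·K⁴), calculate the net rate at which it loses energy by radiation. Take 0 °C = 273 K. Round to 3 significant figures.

Net loss ≈ 4.44 W

T = 228.2 °C + 273 = 501.2 K.
Area A = 6s² = 6×(0.0171 m)² = 1.75446×10⁻³ m².
Net radiated power P_net = εσA(T⁴ − T₀⁴) = 0.821×5.670×10⁻⁸×1.75446×10⁻³×(501.2⁴ − 305.8⁴).
T⁴ − T₀⁴ = 6.31022×10¹⁰ − 8.74480×10⁹ = 5.43574×10¹⁰ K⁴, so P_net = 4.44 W.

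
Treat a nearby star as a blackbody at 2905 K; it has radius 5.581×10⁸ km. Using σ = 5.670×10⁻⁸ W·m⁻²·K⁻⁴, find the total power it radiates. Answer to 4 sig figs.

Surface area A = 4πR² = 4π(5.581×10¹¹ m)² = 3.91412×10²⁴ m².
P = σAT⁴ = 5.670×10⁻⁸ × 3.91412×10²⁴ × (2905)⁴ = 1.581×10³¹ W.

P ≈ 1.581×10³¹ W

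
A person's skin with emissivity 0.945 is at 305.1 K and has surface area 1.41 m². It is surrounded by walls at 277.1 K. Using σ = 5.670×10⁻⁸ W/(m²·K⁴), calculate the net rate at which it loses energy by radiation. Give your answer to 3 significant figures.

Net loss ≈ 209 W

Area A = 1.41 m².
Net radiated power P_net = εσA(T⁴ − T₀⁴) = 0.945×5.670×10⁻⁸×1.41×(305.1⁴ − 277.1⁴).
T⁴ − T₀⁴ = 8.66501×10⁹ − 5.89585×10⁹ = 2.76916×10⁹ K⁴, so P_net = 209 W.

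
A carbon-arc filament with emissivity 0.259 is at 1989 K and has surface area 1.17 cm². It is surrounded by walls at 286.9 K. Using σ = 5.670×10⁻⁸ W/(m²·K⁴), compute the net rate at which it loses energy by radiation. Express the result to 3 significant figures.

Net loss ≈ 26.9 W

Area A = 1.17 cm² = 1.17×10⁻⁴ m².
Net radiated power P_net = εσA(T⁴ − T₀⁴) = 0.259×5.670×10⁻⁸×1.17×10⁻⁴×(1989⁴ − 286.9⁴).
T⁴ − T₀⁴ = 1.56509×10¹³ − 6.77520×10⁹ = 1.56441×10¹³ K⁴, so P_net = 26.9 W.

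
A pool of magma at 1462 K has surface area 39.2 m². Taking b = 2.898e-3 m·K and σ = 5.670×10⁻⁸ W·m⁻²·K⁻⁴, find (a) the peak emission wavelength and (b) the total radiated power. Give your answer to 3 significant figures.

λ_max ≈ 1.98 μm; P ≈ 1.02×10⁷ W

(a) λ_max = b/T = 2.898×10⁻³/1462 = 1.982×10⁻⁶ m = 1.98 μm.
Area A = 39.2 m².
(b) P = σAT⁴ = 5.670×10⁻⁸×39.2×(1462)⁴ = 1.02×10⁷ W.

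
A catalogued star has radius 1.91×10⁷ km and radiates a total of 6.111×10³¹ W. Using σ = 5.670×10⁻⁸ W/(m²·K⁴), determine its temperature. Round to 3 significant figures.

T ≈ 2.20×10⁴ K

Surface area A = 4πR² = 4π(1.91×10¹⁰ m)² = 4.58434×10²¹ m².
P = σAT⁴ ⇒ T = (P/(σA))^(1/4) = (6.111×10³¹/(5.670×10⁻⁸×4.58434×10²¹))^(1/4) = 2.20×10⁴ K.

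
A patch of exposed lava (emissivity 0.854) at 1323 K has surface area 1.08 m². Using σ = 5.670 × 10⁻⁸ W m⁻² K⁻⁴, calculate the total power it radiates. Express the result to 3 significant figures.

Area A = 1.08 m².
P = εσAT⁴ = 0.854 × 5.670×10⁻⁸ × 1.08 × (1323)⁴ = 1.60×10⁵ W.

P ≈ 1.60×10⁵ W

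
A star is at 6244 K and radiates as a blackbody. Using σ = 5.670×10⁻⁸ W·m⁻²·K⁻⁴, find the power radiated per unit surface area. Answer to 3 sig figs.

Stefan–Boltzmann: I = σT⁴ = 5.670×10⁻⁸ × (6244)⁴ = 8.62×10⁷ W/m².

I ≈ 8.62×10⁷ W/m²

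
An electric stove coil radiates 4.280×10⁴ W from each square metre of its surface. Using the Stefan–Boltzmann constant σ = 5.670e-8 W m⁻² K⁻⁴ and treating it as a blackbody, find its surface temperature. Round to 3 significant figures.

I = σT⁴, so T = (I/σ)^(1/4) = (4.280×10⁴/(5.670×10⁻⁸))^(1/4) = 932 K.

T ≈ 932 K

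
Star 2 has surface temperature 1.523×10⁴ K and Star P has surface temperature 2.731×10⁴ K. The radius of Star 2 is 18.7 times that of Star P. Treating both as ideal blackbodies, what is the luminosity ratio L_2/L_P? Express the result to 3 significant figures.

L_2/L_P ≈ 33.8

L ∝ R²T⁴, so L_2/L_P = (R_2/R_P)²(T_2/T_P)⁴ = (18.7)² × (1.523×10⁴/2.731×10⁴)⁴ = 349.69 × 0.0967192 = 33.8.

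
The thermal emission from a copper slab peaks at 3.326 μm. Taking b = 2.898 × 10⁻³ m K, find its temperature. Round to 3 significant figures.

T ≈ 871 K

Wien's law gives T = b/λ_max = (2.898×10⁻³ m·K)/(3.326×10⁻⁶ m) = 871 K.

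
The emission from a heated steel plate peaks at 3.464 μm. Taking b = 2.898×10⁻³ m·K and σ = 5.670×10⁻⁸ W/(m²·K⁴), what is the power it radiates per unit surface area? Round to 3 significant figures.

Wien's law: T = b/λ_max = 2.898×10⁻³/3.464×10⁻⁶ = 836.605 K.
Then I = σT⁴ = 5.670×10⁻⁸×(836.605)⁴ = 2.78×10⁴ W/m².

I ≈ 2.78×10⁴ W/m²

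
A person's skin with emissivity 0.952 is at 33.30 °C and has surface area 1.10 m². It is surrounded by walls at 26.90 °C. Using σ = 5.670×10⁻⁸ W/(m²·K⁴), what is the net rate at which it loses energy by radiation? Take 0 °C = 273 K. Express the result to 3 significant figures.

T = 33.30 °C + 273 = 306.30 K.
Surroundings: T = 26.90 °C + 273 = 299.90 K.
Area A = 1.10 m².
Net radiated power P_net = εσA(T⁴ − T₀⁴) = 0.952×5.670×10⁻⁸×1.10×(306.30⁴ − 299.90⁴).
T⁴ − T₀⁴ = 8.80213×10⁹ − 8.08921×10⁹ = 7.12920×10⁸ K⁴, so P_net = 42.3 W.

Net loss ≈ 42.3 W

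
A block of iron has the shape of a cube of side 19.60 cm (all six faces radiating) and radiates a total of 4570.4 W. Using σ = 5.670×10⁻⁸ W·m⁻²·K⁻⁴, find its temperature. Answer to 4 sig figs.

T ≈ 769.0 K

Area A = 6s² = 6×(0.1960 m)² = 0.230496 m².
P = σAT⁴ ⇒ T = (P/(σA))^(1/4) = (4570.4/(5.670×10⁻⁸×0.230496))^(1/4) = 769.0 K.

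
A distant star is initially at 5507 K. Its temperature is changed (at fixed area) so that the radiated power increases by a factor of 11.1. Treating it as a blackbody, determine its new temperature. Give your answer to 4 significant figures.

P ∝ T⁴, so T₂/T₁ = (P₂/P₁)^(1/4) = (11.1)^(1/4) = 1.82529.
T₂ = 5507 × 1.82529 = 1.005×10⁴ K.

T₂ ≈ 1.005×10⁴ K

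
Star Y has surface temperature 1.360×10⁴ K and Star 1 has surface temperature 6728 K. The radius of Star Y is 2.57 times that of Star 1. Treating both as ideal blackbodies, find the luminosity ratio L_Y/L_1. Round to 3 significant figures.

L ∝ R²T⁴, so L_Y/L_1 = (R_Y/R_1)²(T_Y/T_1)⁴ = (2.57)² × (1.360×10⁴/6728)⁴ = 6.6049 × 16.6960 = 110.

L_Y/L_1 ≈ 110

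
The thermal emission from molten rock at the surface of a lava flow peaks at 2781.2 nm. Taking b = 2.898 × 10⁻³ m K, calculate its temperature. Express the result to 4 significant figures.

Wien's law gives T = b/λ_max = (2.898×10⁻³ m·K)/(2.7812×10⁻⁶ m) = 1042 K.

T ≈ 1042 K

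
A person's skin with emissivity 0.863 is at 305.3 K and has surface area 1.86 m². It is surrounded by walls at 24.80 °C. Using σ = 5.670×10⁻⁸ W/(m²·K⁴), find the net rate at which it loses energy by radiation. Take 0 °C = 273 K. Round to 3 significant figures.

Net loss ≈ 74.9 W

Surroundings: T = 24.80 °C + 273 = 297.80 K.
Area A = 1.86 m².
Net radiated power P_net = εσA(T⁴ − T₀⁴) = 0.863×5.670×10⁻⁸×1.86×(305.3⁴ − 297.80⁴).
T⁴ − T₀⁴ = 8.68775×10⁹ − 7.86500×10⁹ = 8.22750×10⁸ K⁴, so P_net = 74.9 W.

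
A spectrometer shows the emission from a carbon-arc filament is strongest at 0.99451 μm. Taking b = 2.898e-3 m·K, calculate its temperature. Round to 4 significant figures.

T ≈ 2914 K

Wien's law gives T = b/λ_max = (2.898×10⁻³ m·K)/(9.9451×10⁻⁷ m) = 2914 K.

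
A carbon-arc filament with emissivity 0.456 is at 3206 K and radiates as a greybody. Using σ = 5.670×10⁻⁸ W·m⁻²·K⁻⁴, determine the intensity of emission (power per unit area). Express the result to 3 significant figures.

Stefan–Boltzmann: I = εσT⁴ = 0.456 × 5.670×10⁻⁸ × (3206)⁴ = 2.73×10⁶ W/m².

I ≈ 2.73×10⁶ W/m²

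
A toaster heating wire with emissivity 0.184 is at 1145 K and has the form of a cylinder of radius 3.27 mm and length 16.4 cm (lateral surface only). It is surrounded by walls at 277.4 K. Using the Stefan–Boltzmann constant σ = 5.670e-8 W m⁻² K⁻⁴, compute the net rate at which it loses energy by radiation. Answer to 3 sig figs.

Net loss ≈ 60.2 W

Lateral area A = 2πrL = 2π×3.27×10⁻³×0.164 = 3.36955×10⁻³ m².
Net radiated power P_net = εσA(T⁴ − T₀⁴) = 0.184×5.670×10⁻⁸×3.36955×10⁻³×(1145⁴ − 277.4⁴).
T⁴ − T₀⁴ = 1.71879×10¹² − 5.92142×10⁹ = 1.71287×10¹² K⁴, so P_net = 60.2 W.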